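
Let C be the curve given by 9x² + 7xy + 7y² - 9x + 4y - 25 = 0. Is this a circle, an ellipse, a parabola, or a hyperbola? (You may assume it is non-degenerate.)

A = 9, B = 7, C = 7.
Discriminant B² − 4AC = 7² − 4·9·7 = -203.
B² − 4AC < 0 ⇒ ellipse.

ellipse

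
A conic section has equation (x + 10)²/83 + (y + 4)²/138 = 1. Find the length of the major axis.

2√138

Center (-10, -4). The larger denominator 138 sits under the y-term, so the major axis is vertical; a² = 138, b² = 83.
a² = 138 so a = √138; the major axis has length 2a = 2√138.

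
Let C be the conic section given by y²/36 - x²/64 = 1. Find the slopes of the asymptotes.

3/4 and -3/4

Center (0, 0). The positive term is the y-term, so the transverse axis is vertical; a² = 36, b² = 64.
For a vertical hyperbola the asymptotes have slope ±a/b.
Here that is ±6/8 = ±3/4.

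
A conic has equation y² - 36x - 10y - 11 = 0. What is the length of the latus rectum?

Only y is squared. Complete the square in y: (y - 5)² = 36(x + 1).
Vertex (-1, 5); 4p = 36 so p = 9. Opens right.
Latus rectum length = |4p| = 36.

36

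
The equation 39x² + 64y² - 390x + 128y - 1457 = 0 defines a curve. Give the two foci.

(0, -1) and (10, -1)

Group the x- and y-terms: 39(x² - 10x) + 64(y² + 2y) = 1457
Completing the square gives 39(x - 5)² + 64(y + 1)² = 1457 + 975 + 64 = 2496.
Divide by 2496: (x - 5)²/64 + (y + 1)²/39 = 1
Ellipse, center (5, -1), major axis horizontal; a² = 64, b² = 39.
c² = a² - b² = 64 - 39 = 25, so c = 5.
Foci lie on the horizontal axis through the center: (h ± c, k).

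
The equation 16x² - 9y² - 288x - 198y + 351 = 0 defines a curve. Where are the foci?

(9, -16) and (9, -6)

Group the x- and y-terms: 16(x² - 18x) -9(y² + 22y) = -351
Completing the square gives 16(x - 9)² -9(y + 11)² = -351 + 1296 - 1089 = -144.
Divide by -144: (y + 11)²/16 - (x - 9)²/9 = 1
Hyperbola, center (9, -11), transverse axis vertical; a² = 16, b² = 9.
c² = a² + b² = 16 + 9 = 25, so c = 5.
Foci lie on the vertical axis through the center: (h, k ± c).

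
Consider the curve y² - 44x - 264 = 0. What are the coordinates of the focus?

(5, 0)

Only y is squared. Complete the square in y: y² = 44(x + 6).
Vertex (-6, 0); 4p = 44 so p = 11. Opens right.
Focus is p units from the vertex along the axis: (h + p, k).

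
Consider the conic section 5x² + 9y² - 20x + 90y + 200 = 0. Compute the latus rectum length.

10/3

Collect terms: 5(x² - 4x) + 9(y² + 10y) = -200
Complete the square: 5(x - 2)² + 9(y + 5)² = -200 + 20 + 225 = 45
Dividing both sides by 45: (x - 2)²/9 + (y + 5)²/5 = 1
Ellipse, center (2, -5), major axis horizontal; a² = 9, b² = 5.
Latus rectum length = 2b²/a = 2·5/3 = 10/3.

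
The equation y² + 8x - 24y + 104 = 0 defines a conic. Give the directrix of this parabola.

Only y is squared. Complete the square in y: (y - 12)² = -8(x - 5).
Vertex (5, 12); 4p = -8 so p = -2. Opens left.
Directrix is the vertical line x = h − p = 5 − (-2) = 7.

x = 7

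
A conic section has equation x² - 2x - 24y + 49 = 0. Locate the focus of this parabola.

(1, 8)

Only x is squared. Complete the square in x: (x - 1)² = 24(y - 2).
Vertex (1, 2); 4p = 24 so p = 6. Opens up.
Focus is p units from the vertex along the axis: (h, k + p).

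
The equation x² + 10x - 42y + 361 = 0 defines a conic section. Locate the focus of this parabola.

Only x is squared. Complete the square in x: (x + 5)² = 42(y - 8).
Vertex (-5, 8); 4p = 42 so p = 21/2. Opens up.
Focus is p units from the vertex along the axis: (h, k + p).

(-5, 37/2)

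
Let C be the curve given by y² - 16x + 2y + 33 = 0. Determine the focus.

Only y is squared. Complete the square in y: (y + 1)² = 16(x - 2).
Vertex (2, -1); 4p = 16 so p = 4. Opens right.
Focus is p units from the vertex along the axis: (h + p, k).

(6, -1)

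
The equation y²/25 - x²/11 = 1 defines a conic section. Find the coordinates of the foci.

(0, -6) and (0, 6)

Center (0, 0). The positive term is the y-term, so the transverse axis is vertical; a² = 25, b² = 11.
c² = a² + b² = 25 + 11 = 36, so c = 6.
Foci lie on the vertical axis through the center: (h, k ± c).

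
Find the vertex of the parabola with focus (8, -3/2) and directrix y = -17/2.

The vertex is the midpoint between the focus and the directrix along the axis of symmetry.
Axis is vertical (directrix is horizontal). Vertex y-coordinate = (-3/2 + (-17/2))/2 = -5; x-coordinate = 8.

(8, -5)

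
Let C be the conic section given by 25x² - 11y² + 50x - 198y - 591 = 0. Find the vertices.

(-1, -14) and (-1, -4)

Collect terms: 25(x² + 2x) -11(y² + 18y) = 591
Completing the square gives 25(x + 1)² -11(y + 9)² = 591 + 25 - 891 = -275.
Dividing both sides by -275: (y + 9)²/25 - (x + 1)²/11 = 1
Hyperbola, center (-1, -9), transverse axis vertical; a² = 25, b² = 11.
a = 5. Vertices at (h, k ± a).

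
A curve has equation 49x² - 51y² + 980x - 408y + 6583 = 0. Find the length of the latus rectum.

Rearranging, 49(x² + 20x) -51(y² + 8y) = -6583.
49(x + 10)² -51(y + 4)² = -6583 + 4900 - 816 = -2499
Dividing both sides by -2499: (y + 4)²/49 - (x + 10)²/51 = 1
Hyperbola, center (-10, -4), transverse axis vertical; a² = 49, b² = 51.
Latus rectum length = 2b²/a = 2·51/7 = 102/7.

102/7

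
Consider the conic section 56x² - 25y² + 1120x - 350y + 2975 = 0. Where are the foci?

56(x² + 20x) -25(y² + 14y) = -2975
Complete the square: 56(x + 10)² -25(y + 7)² = -2975 + 5600 - 1225 = 1400
Divide through by 1400 to get (x + 10)²/25 - (y + 7)²/56 = 1.
Hyperbola, center (-10, -7), transverse axis horizontal; a² = 25, b² = 56.
c² = a² + b² = 25 + 56 = 81, so c = 9.
Foci lie on the horizontal axis through the center: (h ± c, k).

(-19, -7) and (-1, -7)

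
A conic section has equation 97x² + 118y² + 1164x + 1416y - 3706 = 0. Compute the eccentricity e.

97(x² + 12x) + 118(y² + 12y) = 3706
97(x + 6)² + 118(y + 6)² = 3706 + 3492 + 4248 = 11446
Divide by 11446: (x + 6)²/118 + (y + 6)²/97 = 1
Ellipse, center (-6, -6), major axis horizontal; a² = 118, b² = 97.
c² = a² - b² = 21, so c = √21.
e = c/a = √21/√118 = √2478/118.

e = √2478/118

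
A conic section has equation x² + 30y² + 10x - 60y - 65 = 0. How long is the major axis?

4√30

Collect terms: (x² + 10x) + 30(y² - 2y) = 65
Complete the square in x and y: (x + 5)² + 30(y - 1)² = 65 + 25 + 30 = 120
Divide through by 120 to get (x + 5)²/120 + (y - 1)²/4 = 1.
Ellipse, center (-5, 1), major axis horizontal; a² = 120, b² = 4.
a² = 120 so a = 2√30; the major axis has length 2a = 4√30.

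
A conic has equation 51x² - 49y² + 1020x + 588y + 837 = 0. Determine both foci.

51(x² + 20x) -49(y² - 12y) = -837
Complete the square: 51(x + 10)² -49(y - 6)² = -837 + 5100 - 1764 = 2499
Divide by 2499: (x + 10)²/49 - (y - 6)²/51 = 1
Hyperbola, center (-10, 6), transverse axis horizontal; a² = 49, b² = 51.
c² = a² + b² = 49 + 51 = 100, so c = 10.
Foci lie on the horizontal axis through the center: (h ± c, k).

(-20, 6) and (0, 6)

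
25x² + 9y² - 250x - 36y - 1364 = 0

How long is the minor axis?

Rearranging, 25(x² - 10x) + 9(y² - 4y) = 1364.
25(x - 5)² + 9(y - 2)² = 1364 + 625 + 36 = 2025
Dividing both sides by 2025: (x - 5)²/81 + (y - 2)²/225 = 1
Ellipse, center (5, 2), major axis vertical; a² = 225, b² = 81.
b² = 81 so b = 9; the minor axis has length 2b = 18.

18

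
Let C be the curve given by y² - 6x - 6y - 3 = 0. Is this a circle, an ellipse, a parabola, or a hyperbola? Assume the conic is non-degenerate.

parabola

No xy term. Coefficients of x² and y² are A = 0, C = 1.
Exactly one squared variable ⇒ parabola.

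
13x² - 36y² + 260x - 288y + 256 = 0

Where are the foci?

(-17, -4) and (-3, -4)

Rearranging, 13(x² + 20x) -36(y² + 8y) = -256.
Complete the square in x and y: 13(x + 10)² -36(y + 4)² = -256 + 1300 - 576 = 468
Dividing both sides by 468: (x + 10)²/36 - (y + 4)²/13 = 1
Hyperbola, center (-10, -4), transverse axis horizontal; a² = 36, b² = 13.
c² = a² + b² = 36 + 13 = 49, so c = 7.
Foci lie on the horizontal axis through the center: (h ± c, k).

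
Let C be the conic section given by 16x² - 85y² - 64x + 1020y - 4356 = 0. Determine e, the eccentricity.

e = √8585/85

Collect terms: 16(x² - 4x) -85(y² - 12y) = 4356
Completing the square gives 16(x - 2)² -85(y - 6)² = 4356 + 64 - 3060 = 1360.
Divide by 1360: (x - 2)²/85 - (y - 6)²/16 = 1
Hyperbola, center (2, 6), transverse axis horizontal; a² = 85, b² = 16.
c² = a² + b² = 101, so c = √101.
e = c/a = √101/√85 = √8585/85.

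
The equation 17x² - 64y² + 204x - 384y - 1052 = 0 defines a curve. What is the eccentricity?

e = 9/8

Group the x- and y-terms: 17(x² + 12x) -64(y² + 6y) = 1052
Complete the square in x and y: 17(x + 6)² -64(y + 3)² = 1052 + 612 - 576 = 1088
Divide by 1088: (x + 6)²/64 - (y + 3)²/17 = 1
Hyperbola, center (-6, -3), transverse axis horizontal; a² = 64, b² = 17.
c² = a² + b² = 81, so c = 9.
e = c/a = 9/8.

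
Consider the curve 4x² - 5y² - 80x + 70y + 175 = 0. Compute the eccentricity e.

Collect terms: 4(x² - 20x) -5(y² - 14y) = -175
4(x - 10)² -5(y - 7)² = -175 + 400 - 245 = -20
Divide by -20: (y - 7)²/4 - (x - 10)²/5 = 1
Hyperbola, center (10, 7), transverse axis vertical; a² = 4, b² = 5.
c² = a² + b² = 9, so c = 3.
e = c/a = 3/2.

e = 3/2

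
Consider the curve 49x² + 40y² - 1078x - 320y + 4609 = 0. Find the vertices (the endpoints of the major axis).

49(x² - 22x) + 40(y² - 8y) = -4609
49(x - 11)² + 40(y - 4)² = -4609 + 5929 + 640 = 1960
Dividing both sides by 1960: (x - 11)²/40 + (y - 4)²/49 = 1
Ellipse, center (11, 4), major axis vertical; a² = 49, b² = 40.
a = 7. Vertices at (h, k ± a).

(11, -3) and (11, 11)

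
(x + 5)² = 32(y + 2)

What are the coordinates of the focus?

(-5, 6)

Vertex (-5, -2); 4p = 32 so p = 8. Opens up.
Focus is p units from the vertex along the axis: (h, k + p).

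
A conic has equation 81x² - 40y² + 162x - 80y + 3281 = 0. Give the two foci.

Rearranging, 81(x² + 2x) -40(y² + 2y) = -3281.
81(x + 1)² -40(y + 1)² = -3281 + 81 - 40 = -3240
Dividing both sides by -3240: (y + 1)²/81 - (x + 1)²/40 = 1
Hyperbola, center (-1, -1), transverse axis vertical; a² = 81, b² = 40.
c² = a² + b² = 81 + 40 = 121, so c = 11.
Foci lie on the vertical axis through the center: (h, k ± c).

(-1, -12) and (-1, 10)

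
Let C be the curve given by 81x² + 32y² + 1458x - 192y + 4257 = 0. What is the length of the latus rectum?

Group the x- and y-terms: 81(x² + 18x) + 32(y² - 6y) = -4257
Complete the square in x and y: 81(x + 9)² + 32(y - 3)² = -4257 + 6561 + 288 = 2592
Dividing both sides by 2592: (x + 9)²/32 + (y - 3)²/81 = 1
Ellipse, center (-9, 3), major axis vertical; a² = 81, b² = 32.
Latus rectum length = 2b²/a = 2·32/9 = 64/9.

64/9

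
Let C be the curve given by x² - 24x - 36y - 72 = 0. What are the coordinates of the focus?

(12, 3)

Only x is squared. Complete the square in x: (x - 12)² = 36(y + 6).
Vertex (12, -6); 4p = 36 so p = 9. Opens up.
Focus is p units from the vertex along the axis: (h, k + p).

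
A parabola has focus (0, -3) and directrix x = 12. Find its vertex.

The vertex is the midpoint between the focus and the directrix along the axis of symmetry.
Axis is horizontal (directrix is vertical). Vertex x-coordinate = (0 + 12)/2 = 6; y-coordinate = -3.

(6, -3)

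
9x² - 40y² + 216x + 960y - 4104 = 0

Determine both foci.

(-12, 5) and (-12, 19)

9(x² + 24x) -40(y² - 24y) = 4104
Complete the square: 9(x + 12)² -40(y - 12)² = 4104 + 1296 - 5760 = -360
Divide through by -360 to get (y - 12)²/9 - (x + 12)²/40 = 1.
Hyperbola, center (-12, 12), transverse axis vertical; a² = 9, b² = 40.
c² = a² + b² = 9 + 40 = 49, so c = 7.
Foci lie on the vertical axis through the center: (h, k ± c).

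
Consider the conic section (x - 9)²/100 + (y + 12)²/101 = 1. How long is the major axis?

2√101

Center (9, -12). The larger denominator 101 sits under the y-term, so the major axis is vertical; a² = 101, b² = 100.
a² = 101 so a = √101; the major axis has length 2a = 2√101.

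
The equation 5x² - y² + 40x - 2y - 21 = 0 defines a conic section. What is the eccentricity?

Collect terms: 5(x² + 8x) -(y² + 2y) = 21
Complete the square in x and y: 5(x + 4)² -(y + 1)² = 21 + 80 - 1 = 100
Dividing both sides by 100: (x + 4)²/20 - (y + 1)²/100 = 1
Hyperbola, center (-4, -1), transverse axis horizontal; a² = 20, b² = 100.
c² = a² + b² = 120, so c = 2√30.
e = c/a = 2√30/2√5 = √6.

e = √6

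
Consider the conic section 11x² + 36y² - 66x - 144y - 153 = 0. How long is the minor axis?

11(x² - 6x) + 36(y² - 4y) = 153
Complete the square: 11(x - 3)² + 36(y - 2)² = 153 + 99 + 144 = 396
Divide by 396: (x - 3)²/36 + (y - 2)²/11 = 1
Ellipse, center (3, 2), major axis horizontal; a² = 36, b² = 11.
b² = 11 so b = √11; the minor axis has length 2b = 2√11.

2√11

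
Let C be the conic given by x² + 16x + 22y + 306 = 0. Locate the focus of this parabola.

Only x is squared. Complete the square in x: (x + 8)² = -22(y + 11).
Vertex (-8, -11); 4p = -22 so p = -11/2. Opens down.
Focus is p units from the vertex along the axis: (h, k + p).

(-8, -33/2)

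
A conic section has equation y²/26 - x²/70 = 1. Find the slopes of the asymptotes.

Center (0, 0). The positive term is the y-term, so the transverse axis is vertical; a² = 26, b² = 70.
For a vertical hyperbola the asymptotes have slope ±a/b.
Here that is ±√26/√70 = ±√455/35.

√455/35 and -√455/35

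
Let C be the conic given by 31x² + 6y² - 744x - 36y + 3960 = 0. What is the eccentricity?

e = 5√31/31

Group the x- and y-terms: 31(x² - 24x) + 6(y² - 6y) = -3960
31(x - 12)² + 6(y - 3)² = -3960 + 4464 + 54 = 558
Divide through by 558 to get (x - 12)²/18 + (y - 3)²/93 = 1.
Ellipse, center (12, 3), major axis vertical; a² = 93, b² = 18.
c² = a² - b² = 75, so c = 5√3.
e = c/a = 5√3/√93 = 5√31/31.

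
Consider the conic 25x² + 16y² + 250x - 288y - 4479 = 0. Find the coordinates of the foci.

(-5, -3) and (-5, 21)

Group: 25(x² + 10x) + 16(y² - 18y) = 4479
Completing the square gives 25(x + 5)² + 16(y - 9)² = 4479 + 625 + 1296 = 6400.
Dividing both sides by 6400: (x + 5)²/256 + (y - 9)²/400 = 1
Ellipse, center (-5, 9), major axis vertical; a² = 400, b² = 256.
c² = a² - b² = 400 - 256 = 144, so c = 12.
Foci lie on the vertical axis through the center: (h, k ± c).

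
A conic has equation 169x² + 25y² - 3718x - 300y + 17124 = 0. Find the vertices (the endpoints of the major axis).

169(x² - 22x) + 25(y² - 12y) = -17124
Complete the square: 169(x - 11)² + 25(y - 6)² = -17124 + 20449 + 900 = 4225
Divide by 4225: (x - 11)²/25 + (y - 6)²/169 = 1
Ellipse, center (11, 6), major axis vertical; a² = 169, b² = 25.
a = 13. Vertices at (h, k ± a).

(11, -7) and (11, 19)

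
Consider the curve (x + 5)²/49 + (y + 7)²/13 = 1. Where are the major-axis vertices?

(-12, -7) and (2, -7)

Center (-5, -7). The larger denominator 49 sits under the x-term, so the major axis is horizontal; a² = 49, b² = 13.
a = 7. Vertices at (h ± a, k).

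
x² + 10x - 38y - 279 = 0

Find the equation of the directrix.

y = -35/2

Only x is squared. Complete the square in x: (x + 5)² = 38(y + 8).
Vertex (-5, -8); 4p = 38 so p = 19/2. Opens up.
Directrix is the horizontal line y = k − p = -8 − (19/2) = -35/2.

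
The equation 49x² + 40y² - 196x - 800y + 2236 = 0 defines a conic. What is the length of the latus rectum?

49(x² - 4x) + 40(y² - 20y) = -2236
49(x - 2)² + 40(y - 10)² = -2236 + 196 + 4000 = 1960
Divide through by 1960 to get (x - 2)²/40 + (y - 10)²/49 = 1.
Ellipse, center (2, 10), major axis vertical; a² = 49, b² = 40.
Latus rectum length = 2b²/a = 2·40/7 = 80/7.

80/7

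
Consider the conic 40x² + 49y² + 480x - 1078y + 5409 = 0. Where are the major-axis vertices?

40(x² + 12x) + 49(y² - 22y) = -5409
40(x + 6)² + 49(y - 11)² = -5409 + 1440 + 5929 = 1960
Divide through by 1960 to get (x + 6)²/49 + (y - 11)²/40 = 1.
Ellipse, center (-6, 11), major axis horizontal; a² = 49, b² = 40.
a = 7. Vertices at (h ± a, k).

(-13, 11) and (1, 11)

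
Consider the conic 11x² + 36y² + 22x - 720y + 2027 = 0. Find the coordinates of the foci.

Group the x- and y-terms: 11(x² + 2x) + 36(y² - 20y) = -2027
Complete the square: 11(x + 1)² + 36(y - 10)² = -2027 + 11 + 3600 = 1584
Divide by 1584: (x + 1)²/144 + (y - 10)²/44 = 1
Ellipse, center (-1, 10), major axis horizontal; a² = 144, b² = 44.
c² = a² - b² = 144 - 44 = 100, so c = 10.
Foci lie on the horizontal axis through the center: (h ± c, k).

(-11, 10) and (9, 10)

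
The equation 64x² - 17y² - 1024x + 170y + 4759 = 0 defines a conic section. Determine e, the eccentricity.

64(x² - 16x) -17(y² - 10y) = -4759
64(x - 8)² -17(y - 5)² = -4759 + 4096 - 425 = -1088
Divide through by -1088 to get (y - 5)²/64 - (x - 8)²/17 = 1.
Hyperbola, center (8, 5), transverse axis vertical; a² = 64, b² = 17.
c² = a² + b² = 81, so c = 9.
e = c/a = 9/8.

e = 9/8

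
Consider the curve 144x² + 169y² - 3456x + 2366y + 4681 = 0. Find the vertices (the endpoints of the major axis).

(-1, -7) and (25, -7)

Rearranging, 144(x² - 24x) + 169(y² + 14y) = -4681.
144(x - 12)² + 169(y + 7)² = -4681 + 20736 + 8281 = 24336
Divide by 24336: (x - 12)²/169 + (y + 7)²/144 = 1
Ellipse, center (12, -7), major axis horizontal; a² = 169, b² = 144.
a = 13. Vertices at (h ± a, k).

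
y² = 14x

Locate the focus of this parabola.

Vertex (0, 0); 4p = 14 so p = 7/2. Opens right.
Focus is p units from the vertex along the axis: (h + p, k).

(7/2, 0)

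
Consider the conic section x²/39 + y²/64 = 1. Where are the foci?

Center (0, 0). The larger denominator 64 sits under the y-term, so the major axis is vertical; a² = 64, b² = 39.
c² = a² - b² = 64 - 39 = 25, so c = 5.
Foci lie on the vertical axis through the center: (h, k ± c).

(0, -5) and (0, 5)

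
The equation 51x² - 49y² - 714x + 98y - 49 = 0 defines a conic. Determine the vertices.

(0, 1) and (14, 1)

Rearranging, 51(x² - 14x) -49(y² - 2y) = 49.
Complete the square in x and y: 51(x - 7)² -49(y - 1)² = 49 + 2499 - 49 = 2499
Divide by 2499: (x - 7)²/49 - (y - 1)²/51 = 1
Hyperbola, center (7, 1), transverse axis horizontal; a² = 49, b² = 51.
a = 7. Vertices at (h ± a, k).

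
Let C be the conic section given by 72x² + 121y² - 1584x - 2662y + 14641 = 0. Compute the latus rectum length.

144/11

Group the x- and y-terms: 72(x² - 22x) + 121(y² - 22y) = -14641
Complete the square: 72(x - 11)² + 121(y - 11)² = -14641 + 8712 + 14641 = 8712
Divide by 8712: (x - 11)²/121 + (y - 11)²/72 = 1
Ellipse, center (11, 11), major axis horizontal; a² = 121, b² = 72.
Latus rectum length = 2b²/a = 2·72/11 = 144/11.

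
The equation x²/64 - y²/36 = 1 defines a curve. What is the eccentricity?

e = 5/4

Center (0, 0). The positive term is the x-term, so the transverse axis is horizontal; a² = 64, b² = 36.
c² = a² + b² = 100, so c = 10.
e = c/a = 10/8 = 5/4.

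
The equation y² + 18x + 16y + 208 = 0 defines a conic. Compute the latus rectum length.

18

Only y is squared. Complete the square in y: (y + 8)² = -18(x + 8).
Vertex (-8, -8); 4p = -18 so p = -9/2. Opens left.
Latus rectum length = |4p| = 18.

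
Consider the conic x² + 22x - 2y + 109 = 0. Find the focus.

(-11, -11/2)

Only x is squared. Complete the square in x: (x + 11)² = 2(y + 6).
Vertex (-11, -6); 4p = 2 so p = 1/2. Opens up.
Focus is p units from the vertex along the axis: (h, k + p).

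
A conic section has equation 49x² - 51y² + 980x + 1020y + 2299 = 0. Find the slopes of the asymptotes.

Group: 49(x² + 20x) -51(y² - 20y) = -2299
Complete the square in x and y: 49(x + 10)² -51(y - 10)² = -2299 + 4900 - 5100 = -2499
Divide by -2499: (y - 10)²/49 - (x + 10)²/51 = 1
Hyperbola, center (-10, 10), transverse axis vertical; a² = 49, b² = 51.
For a vertical hyperbola the asymptotes have slope ±a/b.
Here that is ±7/√51 = ±7√51/51.

7√51/51 and -7√51/51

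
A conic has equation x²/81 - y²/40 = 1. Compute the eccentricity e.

e = 11/9

Center (0, 0). The positive term is the x-term, so the transverse axis is horizontal; a² = 81, b² = 40.
c² = a² + b² = 121, so c = 11.
e = c/a = 11/9.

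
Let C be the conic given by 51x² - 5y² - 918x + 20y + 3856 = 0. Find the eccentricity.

e = 2√70/5

51(x² - 18x) -5(y² - 4y) = -3856
Complete the square in x and y: 51(x - 9)² -5(y - 2)² = -3856 + 4131 - 20 = 255
Divide through by 255 to get (x - 9)²/5 - (y - 2)²/51 = 1.
Hyperbola, center (9, 2), transverse axis horizontal; a² = 5, b² = 51.
c² = a² + b² = 56, so c = 2√14.
e = c/a = 2√14/√5 = 2√70/5.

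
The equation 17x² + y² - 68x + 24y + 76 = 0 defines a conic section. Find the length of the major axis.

Group: 17(x² - 4x) + (y² + 24y) = -76
Complete the square: 17(x - 2)² + (y + 12)² = -76 + 68 + 144 = 136
Divide by 136: (x - 2)²/8 + (y + 12)²/136 = 1
Ellipse, center (2, -12), major axis vertical; a² = 136, b² = 8.
a² = 136 so a = 2√34; the major axis has length 2a = 4√34.

4√34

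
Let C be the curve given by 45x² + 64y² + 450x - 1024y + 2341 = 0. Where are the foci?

Collect terms: 45(x² + 10x) + 64(y² - 16y) = -2341
45(x + 5)² + 64(y - 8)² = -2341 + 1125 + 4096 = 2880
Divide by 2880: (x + 5)²/64 + (y - 8)²/45 = 1
Ellipse, center (-5, 8), major axis horizontal; a² = 64, b² = 45.
c² = a² - b² = 64 - 45 = 19, so c = √19.
Foci lie on the horizontal axis through the center: (h ± c, k).

(-5 - √19, 8) and (-5 + √19, 8)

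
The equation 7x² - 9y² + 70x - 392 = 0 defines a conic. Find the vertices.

Collect terms: 7(x² + 10x) -9y² = 392
7(x + 5)² -9y² = 392 + 175 + 0 = 567
Dividing both sides by 567: (x + 5)²/81 - y²/63 = 1
Hyperbola, center (-5, 0), transverse axis horizontal; a² = 81, b² = 63.
a = 9. Vertices at (h ± a, k).

(-14, 0) and (4, 0)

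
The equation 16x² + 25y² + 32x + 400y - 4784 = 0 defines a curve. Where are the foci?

(-13, -8) and (11, -8)

Rearranging, 16(x² + 2x) + 25(y² + 16y) = 4784.
16(x + 1)² + 25(y + 8)² = 4784 + 16 + 1600 = 6400
Dividing both sides by 6400: (x + 1)²/400 + (y + 8)²/256 = 1
Ellipse, center (-1, -8), major axis horizontal; a² = 400, b² = 256.
c² = a² - b² = 400 - 256 = 144, so c = 12.
Foci lie on the horizontal axis through the center: (h ± c, k).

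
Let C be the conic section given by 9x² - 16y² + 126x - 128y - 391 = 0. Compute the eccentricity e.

e = 5/4

Group the x- and y-terms: 9(x² + 14x) -16(y² + 8y) = 391
Completing the square gives 9(x + 7)² -16(y + 4)² = 391 + 441 - 256 = 576.
Dividing both sides by 576: (x + 7)²/64 - (y + 4)²/36 = 1
Hyperbola, center (-7, -4), transverse axis horizontal; a² = 64, b² = 36.
c² = a² + b² = 100, so c = 10.
e = c/a = 10/8 = 5/4.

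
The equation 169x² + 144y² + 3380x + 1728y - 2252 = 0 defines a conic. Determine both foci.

Group the x- and y-terms: 169(x² + 20x) + 144(y² + 12y) = 2252
Complete the square: 169(x + 10)² + 144(y + 6)² = 2252 + 16900 + 5184 = 24336
Dividing both sides by 24336: (x + 10)²/144 + (y + 6)²/169 = 1
Ellipse, center (-10, -6), major axis vertical; a² = 169, b² = 144.
c² = a² - b² = 169 - 144 = 25, so c = 5.
Foci lie on the vertical axis through the center: (h, k ± c).

(-10, -11) and (-10, -1)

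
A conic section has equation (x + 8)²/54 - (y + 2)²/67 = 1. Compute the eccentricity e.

e = 11√6/18

Center (-8, -2). The positive term is the x-term, so the transverse axis is horizontal; a² = 54, b² = 67.
c² = a² + b² = 121, so c = 11.
e = c/a = 11/3√6 = 11√6/18.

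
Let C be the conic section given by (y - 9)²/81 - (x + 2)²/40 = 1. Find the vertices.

(-2, 0) and (-2, 18)

Center (-2, 9). The positive term is the y-term, so the transverse axis is vertical; a² = 81, b² = 40.
a = 9. Vertices at (h, k ± a).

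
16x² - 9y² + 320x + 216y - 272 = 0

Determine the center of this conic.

Collect terms: 16(x² + 20x) -9(y² - 24y) = 272
Completing the square gives 16(x + 10)² -9(y - 12)² = 272 + 1600 - 1296 = 576.
Divide by 576: (x + 10)²/36 - (y - 12)²/64 = 1
Hyperbola with center (-10, 12).

(-10, 12)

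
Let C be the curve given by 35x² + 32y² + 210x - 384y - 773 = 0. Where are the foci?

Collect terms: 35(x² + 6x) + 32(y² - 12y) = 773
Complete the square in x and y: 35(x + 3)² + 32(y - 6)² = 773 + 315 + 1152 = 2240
Divide through by 2240 to get (x + 3)²/64 + (y - 6)²/70 = 1.
Ellipse, center (-3, 6), major axis vertical; a² = 70, b² = 64.
c² = a² - b² = 70 - 64 = 6, so c = √6.
Foci lie on the vertical axis through the center: (h, k ± c).

(-3, 6 - √6) and (-3, 6 + √6)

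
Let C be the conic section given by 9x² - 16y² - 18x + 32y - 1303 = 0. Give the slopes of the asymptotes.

3/4 and -3/4

Collect terms: 9(x² - 2x) -16(y² - 2y) = 1303
Completing the square gives 9(x - 1)² -16(y - 1)² = 1303 + 9 - 16 = 1296.
Divide by 1296: (x - 1)²/144 - (y - 1)²/81 = 1
Hyperbola, center (1, 1), transverse axis horizontal; a² = 144, b² = 81.
For a horizontal hyperbola the asymptotes have slope ±b/a.
Here that is ±9/12 = ±3/4.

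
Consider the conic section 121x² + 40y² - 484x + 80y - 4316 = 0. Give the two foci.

(2, -10) and (2, 8)

Rearranging, 121(x² - 4x) + 40(y² + 2y) = 4316.
Complete the square: 121(x - 2)² + 40(y + 1)² = 4316 + 484 + 40 = 4840
Divide through by 4840 to get (x - 2)²/40 + (y + 1)²/121 = 1.
Ellipse, center (2, -1), major axis vertical; a² = 121, b² = 40.
c² = a² - b² = 121 - 40 = 81, so c = 9.
Foci lie on the vertical axis through the center: (h, k ± c).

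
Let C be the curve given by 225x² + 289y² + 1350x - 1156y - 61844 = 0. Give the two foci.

(-11, 2) and (5, 2)

Group: 225(x² + 6x) + 289(y² - 4y) = 61844
Complete the square in x and y: 225(x + 3)² + 289(y - 2)² = 61844 + 2025 + 1156 = 65025
Divide through by 65025 to get (x + 3)²/289 + (y - 2)²/225 = 1.
Ellipse, center (-3, 2), major axis horizontal; a² = 289, b² = 225.
c² = a² - b² = 289 - 225 = 64, so c = 8.
Foci lie on the horizontal axis through the center: (h ± c, k).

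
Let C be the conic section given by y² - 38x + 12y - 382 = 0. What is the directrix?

Only y is squared. Complete the square in y: (y + 6)² = 38(x + 11).
Vertex (-11, -6); 4p = 38 so p = 19/2. Opens right.
Directrix is the vertical line x = h − p = -11 − (19/2) = -41/2.

x = -41/2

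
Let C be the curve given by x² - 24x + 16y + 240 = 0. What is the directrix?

Only x is squared. Complete the square in x: (x - 12)² = -16(y + 6).
Vertex (12, -6); 4p = -16 so p = -4. Opens down.
Directrix is the horizontal line y = k − p = -6 − (-4) = -2.

y = -2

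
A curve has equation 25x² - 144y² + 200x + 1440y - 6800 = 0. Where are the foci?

(-17, 5) and (9, 5)

Rearranging, 25(x² + 8x) -144(y² - 10y) = 6800.
Complete the square: 25(x + 4)² -144(y - 5)² = 6800 + 400 - 3600 = 3600
Dividing both sides by 3600: (x + 4)²/144 - (y - 5)²/25 = 1
Hyperbola, center (-4, 5), transverse axis horizontal; a² = 144, b² = 25.
c² = a² + b² = 144 + 25 = 169, so c = 13.
Foci lie on the horizontal axis through the center: (h ± c, k).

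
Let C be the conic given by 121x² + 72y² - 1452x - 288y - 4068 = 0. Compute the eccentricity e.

Collect terms: 121(x² - 12x) + 72(y² - 4y) = 4068
Complete the square in x and y: 121(x - 6)² + 72(y - 2)² = 4068 + 4356 + 288 = 8712
Divide by 8712: (x - 6)²/72 + (y - 2)²/121 = 1
Ellipse, center (6, 2), major axis vertical; a² = 121, b² = 72.
c² = a² - b² = 49, so c = 7.
e = c/a = 7/11.

e = 7/11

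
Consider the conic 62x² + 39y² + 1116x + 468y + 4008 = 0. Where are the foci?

(-9, -6 - √23) and (-9, -6 + √23)

Rearranging, 62(x² + 18x) + 39(y² + 12y) = -4008.
Complete the square: 62(x + 9)² + 39(y + 6)² = -4008 + 5022 + 1404 = 2418
Divide by 2418: (x + 9)²/39 + (y + 6)²/62 = 1
Ellipse, center (-9, -6), major axis vertical; a² = 62, b² = 39.
c² = a² - b² = 62 - 39 = 23, so c = √23.
Foci lie on the vertical axis through the center: (h, k ± c).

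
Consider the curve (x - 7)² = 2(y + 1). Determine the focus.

Vertex (7, -1); 4p = 2 so p = 1/2. Opens up.
Focus is p units from the vertex along the axis: (h, k + p).

(7, -1/2)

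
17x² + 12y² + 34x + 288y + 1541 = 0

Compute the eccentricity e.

Collect terms: 17(x² + 2x) + 12(y² + 24y) = -1541
Complete the square: 17(x + 1)² + 12(y + 12)² = -1541 + 17 + 1728 = 204
Divide by 204: (x + 1)²/12 + (y + 12)²/17 = 1
Ellipse, center (-1, -12), major axis vertical; a² = 17, b² = 12.
c² = a² - b² = 5, so c = √5.
e = c/a = √5/√17 = √85/17.

e = √85/17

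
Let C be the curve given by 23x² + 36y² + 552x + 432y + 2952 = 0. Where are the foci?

Rearranging, 23(x² + 24x) + 36(y² + 12y) = -2952.
Completing the square gives 23(x + 12)² + 36(y + 6)² = -2952 + 3312 + 1296 = 1656.
Divide through by 1656 to get (x + 12)²/72 + (y + 6)²/46 = 1.
Ellipse, center (-12, -6), major axis horizontal; a² = 72, b² = 46.
c² = a² - b² = 72 - 46 = 26, so c = √26.
Foci lie on the horizontal axis through the center: (h ± c, k).

(-12 - √26, -6) and (-12 + √26, -6)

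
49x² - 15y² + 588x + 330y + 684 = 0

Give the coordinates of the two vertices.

(-6, 4) and (-6, 18)

Collect terms: 49(x² + 12x) -15(y² - 22y) = -684
Complete the square in x and y: 49(x + 6)² -15(y - 11)² = -684 + 1764 - 1815 = -735
Dividing both sides by -735: (y - 11)²/49 - (x + 6)²/15 = 1
Hyperbola, center (-6, 11), transverse axis vertical; a² = 49, b² = 15.
a = 7. Vertices at (h, k ± a).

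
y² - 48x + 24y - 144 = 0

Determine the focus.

Only y is squared. Complete the square in y: (y + 12)² = 48(x + 6).
Vertex (-6, -12); 4p = 48 so p = 12. Opens right.
Focus is p units from the vertex along the axis: (h + p, k).

(6, -12)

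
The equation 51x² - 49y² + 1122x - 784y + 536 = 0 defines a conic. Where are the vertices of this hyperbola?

Group the x- and y-terms: 51(x² + 22x) -49(y² + 16y) = -536
51(x + 11)² -49(y + 8)² = -536 + 6171 - 3136 = 2499
Divide by 2499: (x + 11)²/49 - (y + 8)²/51 = 1
Hyperbola, center (-11, -8), transverse axis horizontal; a² = 49, b² = 51.
a = 7. Vertices at (h ± a, k).

(-18, -8) and (-4, -8)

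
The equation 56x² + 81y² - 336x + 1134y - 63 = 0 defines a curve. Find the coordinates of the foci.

(-2, -7) and (8, -7)

Rearranging, 56(x² - 6x) + 81(y² + 14y) = 63.
Complete the square in x and y: 56(x - 3)² + 81(y + 7)² = 63 + 504 + 3969 = 4536
Divide through by 4536 to get (x - 3)²/81 + (y + 7)²/56 = 1.
Ellipse, center (3, -7), major axis horizontal; a² = 81, b² = 56.
c² = a² - b² = 81 - 56 = 25, so c = 5.
Foci lie on the horizontal axis through the center: (h ± c, k).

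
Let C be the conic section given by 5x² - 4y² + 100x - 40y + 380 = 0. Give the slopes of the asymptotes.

√5/2 and -√5/2

5(x² + 20x) -4(y² + 10y) = -380
Completing the square gives 5(x + 10)² -4(y + 5)² = -380 + 500 - 100 = 20.
Divide by 20: (x + 10)²/4 - (y + 5)²/5 = 1
Hyperbola, center (-10, -5), transverse axis horizontal; a² = 4, b² = 5.
For a horizontal hyperbola the asymptotes have slope ±b/a.
Here that is ±√5/2.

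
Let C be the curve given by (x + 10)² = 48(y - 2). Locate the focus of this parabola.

Vertex (-10, 2); 4p = 48 so p = 12. Opens up.
Focus is p units from the vertex along the axis: (h, k + p).

(-10, 14)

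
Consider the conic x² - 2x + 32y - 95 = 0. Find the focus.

(1, -5)

Only x is squared. Complete the square in x: (x - 1)² = -32(y - 3).
Vertex (1, 3); 4p = -32 so p = -8. Opens down.
Focus is p units from the vertex along the axis: (h, k + p).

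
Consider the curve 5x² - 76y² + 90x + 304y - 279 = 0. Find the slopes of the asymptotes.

√95/38 and -√95/38

Group: 5(x² + 18x) -76(y² - 4y) = 279
Completing the square gives 5(x + 9)² -76(y - 2)² = 279 + 405 - 304 = 380.
Divide through by 380 to get (x + 9)²/76 - (y - 2)²/5 = 1.
Hyperbola, center (-9, 2), transverse axis horizontal; a² = 76, b² = 5.
For a horizontal hyperbola the asymptotes have slope ±b/a.
Here that is ±√5/2√19 = ±√95/38.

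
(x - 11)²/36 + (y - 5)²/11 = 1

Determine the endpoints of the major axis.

(5, 5) and (17, 5)

Center (11, 5). The larger denominator 36 sits under the x-term, so the major axis is horizontal; a² = 36, b² = 11.
a = 6. Vertices at (h ± a, k).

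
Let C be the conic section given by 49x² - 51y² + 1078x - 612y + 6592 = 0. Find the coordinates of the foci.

49(x² + 22x) -51(y² + 12y) = -6592
49(x + 11)² -51(y + 6)² = -6592 + 5929 - 1836 = -2499
Divide by -2499: (y + 6)²/49 - (x + 11)²/51 = 1
Hyperbola, center (-11, -6), transverse axis vertical; a² = 49, b² = 51.
c² = a² + b² = 49 + 51 = 100, so c = 10.
Foci lie on the vertical axis through the center: (h, k ± c).

(-11, -16) and (-11, 4)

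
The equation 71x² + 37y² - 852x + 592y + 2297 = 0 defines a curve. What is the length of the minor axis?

2√37

Group: 71(x² - 12x) + 37(y² + 16y) = -2297
Completing the square gives 71(x - 6)² + 37(y + 8)² = -2297 + 2556 + 2368 = 2627.
Divide by 2627: (x - 6)²/37 + (y + 8)²/71 = 1
Ellipse, center (6, -8), major axis vertical; a² = 71, b² = 37.
b² = 37 so b = √37; the minor axis has length 2b = 2√37.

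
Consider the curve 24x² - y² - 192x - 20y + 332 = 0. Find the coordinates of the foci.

Group the x- and y-terms: 24(x² - 8x) -(y² + 20y) = -332
24(x - 4)² -(y + 10)² = -332 + 384 - 100 = -48
Dividing both sides by -48: (y + 10)²/48 - (x - 4)²/2 = 1
Hyperbola, center (4, -10), transverse axis vertical; a² = 48, b² = 2.
c² = a² + b² = 48 + 2 = 50, so c = 5√2.
Foci lie on the vertical axis through the center: (h, k ± c).

(4, -10 - 5√2) and (4, -10 + 5√2)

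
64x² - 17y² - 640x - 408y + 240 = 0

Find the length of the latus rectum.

17/4

Group: 64(x² - 10x) -17(y² + 24y) = -240
Complete the square: 64(x - 5)² -17(y + 12)² = -240 + 1600 - 2448 = -1088
Divide by -1088: (y + 12)²/64 - (x - 5)²/17 = 1
Hyperbola, center (5, -12), transverse axis vertical; a² = 64, b² = 17.
Latus rectum length = 2b²/a = 2·17/8 = 17/4.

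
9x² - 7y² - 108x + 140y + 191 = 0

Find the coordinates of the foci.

Group: 9(x² - 12x) -7(y² - 20y) = -191
Complete the square in x and y: 9(x - 6)² -7(y - 10)² = -191 + 324 - 700 = -567
Divide by -567: (y - 10)²/81 - (x - 6)²/63 = 1
Hyperbola, center (6, 10), transverse axis vertical; a² = 81, b² = 63.
c² = a² + b² = 81 + 63 = 144, so c = 12.
Foci lie on the vertical axis through the center: (h, k ± c).

(6, -2) and (6, 22)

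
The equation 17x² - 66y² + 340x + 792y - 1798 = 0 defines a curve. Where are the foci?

(-10 - √83, 6) and (-10 + √83, 6)

Rearranging, 17(x² + 20x) -66(y² - 12y) = 1798.
Completing the square gives 17(x + 10)² -66(y - 6)² = 1798 + 1700 - 2376 = 1122.
Dividing both sides by 1122: (x + 10)²/66 - (y - 6)²/17 = 1
Hyperbola, center (-10, 6), transverse axis horizontal; a² = 66, b² = 17.
c² = a² + b² = 66 + 17 = 83, so c = √83.
Foci lie on the horizontal axis through the center: (h ± c, k).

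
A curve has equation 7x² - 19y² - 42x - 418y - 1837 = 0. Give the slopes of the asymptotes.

Group: 7(x² - 6x) -19(y² + 22y) = 1837
Completing the square gives 7(x - 3)² -19(y + 11)² = 1837 + 63 - 2299 = -399.
Divide through by -399 to get (y + 11)²/21 - (x - 3)²/57 = 1.
Hyperbola, center (3, -11), transverse axis vertical; a² = 21, b² = 57.
For a vertical hyperbola the asymptotes have slope ±a/b.
Here that is ±√21/√57 = ±√133/19.

√133/19 and -√133/19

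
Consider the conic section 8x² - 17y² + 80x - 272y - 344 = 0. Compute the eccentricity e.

Collect terms: 8(x² + 10x) -17(y² + 16y) = 344
Complete the square in x and y: 8(x + 5)² -17(y + 8)² = 344 + 200 - 1088 = -544
Dividing both sides by -544: (y + 8)²/32 - (x + 5)²/68 = 1
Hyperbola, center (-5, -8), transverse axis vertical; a² = 32, b² = 68.
c² = a² + b² = 100, so c = 10.
e = c/a = 10/4√2 = 5√2/4.

e = 5√2/4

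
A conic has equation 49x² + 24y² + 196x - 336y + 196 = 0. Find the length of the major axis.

49(x² + 4x) + 24(y² - 14y) = -196
Completing the square gives 49(x + 2)² + 24(y - 7)² = -196 + 196 + 1176 = 1176.
Divide through by 1176 to get (x + 2)²/24 + (y - 7)²/49 = 1.
Ellipse, center (-2, 7), major axis vertical; a² = 49, b² = 24.
a² = 49 so a = 7; the major axis has length 2a = 14.

14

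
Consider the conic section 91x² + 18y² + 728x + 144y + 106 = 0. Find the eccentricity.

Collect terms: 91(x² + 8x) + 18(y² + 8y) = -106
91(x + 4)² + 18(y + 4)² = -106 + 1456 + 288 = 1638
Divide by 1638: (x + 4)²/18 + (y + 4)²/91 = 1
Ellipse, center (-4, -4), major axis vertical; a² = 91, b² = 18.
c² = a² - b² = 73, so c = √73.
e = c/a = √73/√91 = √6643/91.

e = √6643/91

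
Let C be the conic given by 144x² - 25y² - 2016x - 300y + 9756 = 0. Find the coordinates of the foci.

(7, -19) and (7, 7)

Collect terms: 144(x² - 14x) -25(y² + 12y) = -9756
Complete the square in x and y: 144(x - 7)² -25(y + 6)² = -9756 + 7056 - 900 = -3600
Divide by -3600: (y + 6)²/144 - (x - 7)²/25 = 1
Hyperbola, center (7, -6), transverse axis vertical; a² = 144, b² = 25.
c² = a² + b² = 144 + 25 = 169, so c = 13.
Foci lie on the vertical axis through the center: (h, k ± c).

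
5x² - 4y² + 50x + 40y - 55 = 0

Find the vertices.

Group: 5(x² + 10x) -4(y² - 10y) = 55
Completing the square gives 5(x + 5)² -4(y - 5)² = 55 + 125 - 100 = 80.
Dividing both sides by 80: (x + 5)²/16 - (y - 5)²/20 = 1
Hyperbola, center (-5, 5), transverse axis horizontal; a² = 16, b² = 20.
a = 4. Vertices at (h ± a, k).

(-9, 5) and (-1, 5)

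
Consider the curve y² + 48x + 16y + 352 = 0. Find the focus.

(-18, -8)

Only y is squared. Complete the square in y: (y + 8)² = -48(x + 6).
Vertex (-6, -8); 4p = -48 so p = -12. Opens left.
Focus is p units from the vertex along the axis: (h + p, k).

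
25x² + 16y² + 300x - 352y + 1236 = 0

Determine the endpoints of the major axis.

Group: 25(x² + 12x) + 16(y² - 22y) = -1236
Complete the square in x and y: 25(x + 6)² + 16(y - 11)² = -1236 + 900 + 1936 = 1600
Dividing both sides by 1600: (x + 6)²/64 + (y - 11)²/100 = 1
Ellipse, center (-6, 11), major axis vertical; a² = 100, b² = 64.
a = 10. Vertices at (h, k ± a).

(-6, 1) and (-6, 21)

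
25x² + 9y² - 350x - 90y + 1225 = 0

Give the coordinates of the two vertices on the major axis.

(7, 0) and (7, 10)

Group the x- and y-terms: 25(x² - 14x) + 9(y² - 10y) = -1225
Complete the square: 25(x - 7)² + 9(y - 5)² = -1225 + 1225 + 225 = 225
Divide through by 225 to get (x - 7)²/9 + (y - 5)²/25 = 1.
Ellipse, center (7, 5), major axis vertical; a² = 25, b² = 9.
a = 5. Vertices at (h, k ± a).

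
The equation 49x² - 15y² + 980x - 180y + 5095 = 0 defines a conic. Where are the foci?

(-10, -14) and (-10, 2)

Group the x- and y-terms: 49(x² + 20x) -15(y² + 12y) = -5095
Complete the square in x and y: 49(x + 10)² -15(y + 6)² = -5095 + 4900 - 540 = -735
Divide through by -735 to get (y + 6)²/49 - (x + 10)²/15 = 1.
Hyperbola, center (-10, -6), transverse axis vertical; a² = 49, b² = 15.
c² = a² + b² = 49 + 15 = 64, so c = 8.
Foci lie on the vertical axis through the center: (h, k ± c).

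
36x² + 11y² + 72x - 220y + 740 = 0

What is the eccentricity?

e = 5/6

Rearranging, 36(x² + 2x) + 11(y² - 20y) = -740.
Completing the square gives 36(x + 1)² + 11(y - 10)² = -740 + 36 + 1100 = 396.
Divide by 396: (x + 1)²/11 + (y - 10)²/36 = 1
Ellipse, center (-1, 10), major axis vertical; a² = 36, b² = 11.
c² = a² - b² = 25, so c = 5.
e = c/a = 5/6.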